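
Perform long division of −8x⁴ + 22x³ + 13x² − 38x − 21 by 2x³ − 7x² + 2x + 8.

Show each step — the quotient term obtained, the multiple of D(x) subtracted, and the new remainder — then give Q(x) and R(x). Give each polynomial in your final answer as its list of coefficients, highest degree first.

Q = [-4, -3]; R = [3]

Step 1: lead(−8x⁴ + 22x³ + 13x² − 38x − 21) ÷ lead(D) = −8x⁴ ÷ 2x³ = −4x. Subtract (−4x)·D = −8x⁴ + 28x³ − 8x² − 32x. Remainder: −6x³ + 21x² − 6x − 21.
Step 2: lead(−6x³ + 21x² − 6x − 21) ÷ lead(D) = −6x³ ÷ 2x³ = −3. Subtract (−3)·D = −6x³ + 21x² − 6x − 24. Remainder: 3.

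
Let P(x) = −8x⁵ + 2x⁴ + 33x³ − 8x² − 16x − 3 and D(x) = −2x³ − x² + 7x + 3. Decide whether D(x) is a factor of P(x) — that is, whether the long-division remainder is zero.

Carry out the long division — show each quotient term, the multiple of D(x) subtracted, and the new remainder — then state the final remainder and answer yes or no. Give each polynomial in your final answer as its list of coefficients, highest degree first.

R = [0], so D(x) is a factor of P(x). yes

Step 1: lead(−8x⁵ + 2x⁴ + 33x³ − 8x² − 16x − 3) ÷ lead(D) = −8x⁵ ÷ −2x³ = 4x². Subtract (4x²)·D = −8x⁵ − 4x⁴ + 28x³ + 12x². Remainder: 6x⁴ + 5x³ − 20x² − 16x − 3.
Step 2: lead(6x⁴ + 5x³ − 20x² − 16x − 3) ÷ lead(D) = 6x⁴ ÷ −2x³ = −3x. Subtract (−3x)·D = 6x⁴ + 3x³ − 21x² − 9x. Remainder: 2x³ + x² − 7x − 3.
Step 3: lead(2x³ + x² − 7x − 3) ÷ lead(D) = 2x³ ÷ −2x³ = −1. Subtract (−1)·D = 2x³ + x² − 7x − 3. Remainder: 0.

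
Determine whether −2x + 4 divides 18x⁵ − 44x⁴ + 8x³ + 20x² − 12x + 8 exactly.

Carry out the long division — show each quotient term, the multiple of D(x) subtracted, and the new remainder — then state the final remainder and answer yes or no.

Step 1: lead(18x⁵ − 44x⁴ + 8x³ + 20x² − 12x + 8) ÷ lead(D) = 18x⁵ ÷ −2x = −9x⁴. Subtract (−9x⁴)·D = 18x⁵ − 36x⁴. Remainder: −8x⁴ + 8x³ + 20x² − 12x + 8.
Step 2: lead(−8x⁴ + 8x³ + 20x² − 12x + 8) ÷ lead(D) = −8x⁴ ÷ −2x = 4x³. Subtract (4x³)·D = −8x⁴ + 16x³. Remainder: −8x³ + 20x² − 12x + 8.
Step 3: lead(−8x³ + 20x² − 12x + 8) ÷ lead(D) = −8x³ ÷ −2x = 4x². Subtract (4x²)·D = −8x³ + 16x². Remainder: 4x² − 12x + 8.
Step 4: lead(4x² − 12x + 8) ÷ lead(D) = 4x² ÷ −2x = −2x. Subtract (−2x)·D = 4x² − 8x. Remainder: −4x + 8.
Step 5: lead(−4x + 8) ÷ lead(D) = −4x ÷ −2x = 2. Subtract (2)·D = −4x + 8. Remainder: 0.

R(x) = 0, so D(x) is a factor of P(x). yes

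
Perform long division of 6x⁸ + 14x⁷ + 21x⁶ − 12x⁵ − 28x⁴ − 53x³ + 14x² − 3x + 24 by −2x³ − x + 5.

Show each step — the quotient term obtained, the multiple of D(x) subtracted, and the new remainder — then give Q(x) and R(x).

Q(x) = −3x⁵ − 7x⁴ − 9x³ + 2x² + x + 3; R(x) = 5x² − 5x + 9

Step 1: lead(6x⁸ + 14x⁷ + 21x⁶ − 12x⁵ − 28x⁴ − 53x³ + 14x² − 3x + 24) ÷ lead(D) = 6x⁸ ÷ −2x³ = −3x⁵. Subtract (−3x⁵)·D = 6x⁸ + 3x⁶ − 15x⁵. Remainder: 14x⁷ + 18x⁶ + 3x⁵ − 28x⁴ − 53x³ + 14x² − 3x + 24.
Step 2: lead(14x⁷ + 18x⁶ + 3x⁵ − 28x⁴ − 53x³ + 14x² − 3x + 24) ÷ lead(D) = 14x⁷ ÷ −2x³ = −7x⁴. Subtract (−7x⁴)·D = 14x⁷ + 7x⁵ − 35x⁴. Remainder: 18x⁶ − 4x⁵ + 7x⁴ − 53x³ + 14x² − 3x + 24.
Step 3: lead(18x⁶ − 4x⁵ + 7x⁴ − 53x³ + 14x² − 3x + 24) ÷ lead(D) = 18x⁶ ÷ −2x³ = −9x³. Subtract (−9x³)·D = 18x⁶ + 9x⁴ − 45x³. Remainder: −4x⁵ − 2x⁴ − 8x³ + 14x² − 3x + 24.
Step 4: lead(−4x⁵ − 2x⁴ − 8x³ + 14x² − 3x + 24) ÷ lead(D) = −4x⁵ ÷ −2x³ = 2x². Subtract (2x²)·D = −4x⁵ − 2x³ + 10x². Remainder: −2x⁴ − 6x³ + 4x² − 3x + 24.
Step 5: lead(−2x⁴ − 6x³ + 4x² − 3x + 24) ÷ lead(D) = −2x⁴ ÷ −2x³ = x. Subtract (x)·D = −2x⁴ − x² + 5x. Remainder: −6x³ + 5x² − 8x + 24.
Step 6: lead(−6x³ + 5x² − 8x + 24) ÷ lead(D) = −6x³ ÷ −2x³ = 3. Subtract (3)·D = −6x³ − 3x + 15. Remainder: 5x² − 5x + 9.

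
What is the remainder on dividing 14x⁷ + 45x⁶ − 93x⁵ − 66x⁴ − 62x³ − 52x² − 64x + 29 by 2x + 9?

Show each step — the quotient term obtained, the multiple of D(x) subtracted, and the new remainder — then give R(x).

Step 1: lead(14x⁷ + 45x⁶ − 93x⁵ − 66x⁴ − 62x³ − 52x² − 64x + 29) ÷ lead(D) = 14x⁷ ÷ 2x = 7x⁶. Subtract (7x⁶)·D = 14x⁷ + 63x⁶. Remainder: −18x⁶ − 93x⁵ − 66x⁴ − 62x³ − 52x² − 64x + 29.
Step 2: lead(−18x⁶ − 93x⁵ − 66x⁴ − 62x³ − 52x² − 64x + 29) ÷ lead(D) = −18x⁶ ÷ 2x = −9x⁵. Subtract (−9x⁵)·D = −18x⁶ − 81x⁵. Remainder: −12x⁵ − 66x⁴ − 62x³ − 52x² − 64x + 29.
Step 3: lead(−12x⁵ − 66x⁴ − 62x³ − 52x² − 64x + 29) ÷ lead(D) = −12x⁵ ÷ 2x = −6x⁴. Subtract (−6x⁴)·D = −12x⁵ − 54x⁴. Remainder: −12x⁴ − 62x³ − 52x² − 64x + 29.
Step 4: lead(−12x⁴ − 62x³ − 52x² − 64x + 29) ÷ lead(D) = −12x⁴ ÷ 2x = −6x³. Subtract (−6x³)·D = −12x⁴ − 54x³. Remainder: −8x³ − 52x² − 64x + 29.
Step 5: lead(−8x³ − 52x² − 64x + 29) ÷ lead(D) = −8x³ ÷ 2x = −4x². Subtract (−4x²)·D = −8x³ − 36x². Remainder: −16x² − 64x + 29.
Step 6: lead(−16x² − 64x + 29) ÷ lead(D) = −16x² ÷ 2x = −8x. Subtract (−8x)·D = −16x² − 72x. Remainder: 8x + 29.
Step 7: lead(8x + 29) ÷ lead(D) = 8x ÷ 2x = 4. Subtract (4)·D = 8x + 36. Remainder: −7.

R(x) = −7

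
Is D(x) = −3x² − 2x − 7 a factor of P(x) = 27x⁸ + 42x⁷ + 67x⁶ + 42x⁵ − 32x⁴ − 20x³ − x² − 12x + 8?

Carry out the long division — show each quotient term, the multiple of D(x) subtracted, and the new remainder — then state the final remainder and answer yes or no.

R(x) = 1, so D(x) is not a factor of P(x). no

Step 1: lead(27x⁸ + 42x⁷ + 67x⁶ + 42x⁵ − 32x⁴ − 20x³ − x² − 12x + 8) ÷ lead(D) = 27x⁸ ÷ −3x² = −9x⁶. Subtract (−9x⁶)·D = 27x⁸ + 18x⁷ + 63x⁶. Remainder: 24x⁷ + 4x⁶ + 42x⁵ − 32x⁴ − 20x³ − x² − 12x + 8.
Step 2: lead(24x⁷ + 4x⁶ + 42x⁵ − 32x⁴ − 20x³ − x² − 12x + 8) ÷ lead(D) = 24x⁷ ÷ −3x² = −8x⁵. Subtract (−8x⁵)·D = 24x⁷ + 16x⁶ + 56x⁵. Remainder: −12x⁶ − 14x⁵ − 32x⁴ − 20x³ − x² − 12x + 8.
Step 3: lead(−12x⁶ − 14x⁵ − 32x⁴ − 20x³ − x² − 12x + 8) ÷ lead(D) = −12x⁶ ÷ −3x² = 4x⁴. Subtract (4x⁴)·D = −12x⁶ − 8x⁵ − 28x⁴. Remainder: −6x⁵ − 4x⁴ − 20x³ − x² − 12x + 8.
Step 4: lead(−6x⁵ − 4x⁴ − 20x³ − x² − 12x + 8) ÷ lead(D) = −6x⁵ ÷ −3x² = 2x³. Subtract (2x³)·D = −6x⁵ − 4x⁴ − 14x³. Remainder: −6x³ − x² − 12x + 8.
Step 5: lead(−6x³ − x² − 12x + 8) ÷ lead(D) = −6x³ ÷ −3x² = 2x. Subtract (2x)·D = −6x³ − 4x² − 14x. Remainder: 3x² + 2x + 8.
Step 6: lead(3x² + 2x + 8) ÷ lead(D) = 3x² ÷ −3x² = −1. Subtract (−1)·D = 3x² + 2x + 7. Remainder: 1.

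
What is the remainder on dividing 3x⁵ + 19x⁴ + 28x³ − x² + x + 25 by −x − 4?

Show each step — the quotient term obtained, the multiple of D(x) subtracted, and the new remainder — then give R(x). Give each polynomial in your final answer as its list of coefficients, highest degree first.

Step 1: lead(3x⁵ + 19x⁴ + 28x³ − x² + x + 25) ÷ lead(D) = 3x⁵ ÷ −x = −3x⁴. Subtract (−3x⁴)·D = 3x⁵ + 12x⁴. Remainder: 7x⁴ + 28x³ − x² + x + 25.
Step 2: lead(7x⁴ + 28x³ − x² + x + 25) ÷ lead(D) = 7x⁴ ÷ −x = −7x³. Subtract (−7x³)·D = 7x⁴ + 28x³. Remainder: −x² + x + 25.
Step 3: lead(−x² + x + 25) ÷ lead(D) = −x² ÷ −x = x. Subtract (x)·D = −x² − 4x. Remainder: 5x + 25.
Step 4: lead(5x + 25) ÷ lead(D) = 5x ÷ −x = −5. Subtract (−5)·D = 5x + 20. Remainder: 5.

R = [5]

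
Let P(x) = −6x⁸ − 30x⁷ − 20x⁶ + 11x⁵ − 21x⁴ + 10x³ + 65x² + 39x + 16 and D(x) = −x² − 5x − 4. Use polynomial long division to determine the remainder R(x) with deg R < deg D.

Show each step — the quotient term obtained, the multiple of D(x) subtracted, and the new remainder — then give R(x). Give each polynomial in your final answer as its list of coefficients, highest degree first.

R = [4]

Step 1: lead(−6x⁸ − 30x⁷ − 20x⁶ + 11x⁵ − 21x⁴ + 10x³ + 65x² + 39x + 16) ÷ lead(D) = −6x⁸ ÷ −x² = 6x⁶. Subtract (6x⁶)·D = −6x⁸ − 30x⁷ − 24x⁶. Remainder: 4x⁶ + 11x⁵ − 21x⁴ + 10x³ + 65x² + 39x + 16.
Step 2: lead(4x⁶ + 11x⁵ − 21x⁴ + 10x³ + 65x² + 39x + 16) ÷ lead(D) = 4x⁶ ÷ −x² = −4x⁴. Subtract (−4x⁴)·D = 4x⁶ + 20x⁵ + 16x⁴. Remainder: −9x⁵ − 37x⁴ + 10x³ + 65x² + 39x + 16.
Step 3: lead(−9x⁵ − 37x⁴ + 10x³ + 65x² + 39x + 16) ÷ lead(D) = −9x⁵ ÷ −x² = 9x³. Subtract (9x³)·D = −9x⁵ − 45x⁴ − 36x³. Remainder: 8x⁴ + 46x³ + 65x² + 39x + 16.
Step 4: lead(8x⁴ + 46x³ + 65x² + 39x + 16) ÷ lead(D) = 8x⁴ ÷ −x² = −8x². Subtract (−8x²)·D = 8x⁴ + 40x³ + 32x². Remainder: 6x³ + 33x² + 39x + 16.
Step 5: lead(6x³ + 33x² + 39x + 16) ÷ lead(D) = 6x³ ÷ −x² = −6x. Subtract (−6x)·D = 6x³ + 30x² + 24x. Remainder: 3x² + 15x + 16.
Step 6: lead(3x² + 15x + 16) ÷ lead(D) = 3x² ÷ −x² = −3. Subtract (−3)·D = 3x² + 15x + 12. Remainder: 4.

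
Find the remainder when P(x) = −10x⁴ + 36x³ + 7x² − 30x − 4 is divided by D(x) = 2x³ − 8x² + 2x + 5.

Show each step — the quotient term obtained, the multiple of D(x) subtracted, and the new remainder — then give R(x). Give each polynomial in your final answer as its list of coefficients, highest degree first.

R = [1, -1, 6]

Step 1: lead(−10x⁴ + 36x³ + 7x² − 30x − 4) ÷ lead(D) = −10x⁴ ÷ 2x³ = −5x. Subtract (−5x)·D = −10x⁴ + 40x³ − 10x² − 25x. Remainder: −4x³ + 17x² − 5x − 4.
Step 2: lead(−4x³ + 17x² − 5x − 4) ÷ lead(D) = −4x³ ÷ 2x³ = −2. Subtract (−2)·D = −4x³ + 16x² − 4x − 10. Remainder: x² − x + 6.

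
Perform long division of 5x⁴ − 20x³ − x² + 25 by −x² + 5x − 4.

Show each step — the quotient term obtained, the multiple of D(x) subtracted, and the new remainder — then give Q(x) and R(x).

Q(x) = −5x² − 5x − 4; R(x) = 9

Step 1: lead(5x⁴ − 20x³ − x² + 25) ÷ lead(D) = 5x⁴ ÷ −x² = −5x². Subtract (−5x²)·D = 5x⁴ − 25x³ + 20x². Remainder: 5x³ − 21x² + 25.
Step 2: lead(5x³ − 21x² + 25) ÷ lead(D) = 5x³ ÷ −x² = −5x. Subtract (−5x)·D = 5x³ − 25x² + 20x. Remainder: 4x² − 20x + 25.
Step 3: lead(4x² − 20x + 25) ÷ lead(D) = 4x² ÷ −x² = −4. Subtract (−4)·D = 4x² − 20x + 16. Remainder: 9.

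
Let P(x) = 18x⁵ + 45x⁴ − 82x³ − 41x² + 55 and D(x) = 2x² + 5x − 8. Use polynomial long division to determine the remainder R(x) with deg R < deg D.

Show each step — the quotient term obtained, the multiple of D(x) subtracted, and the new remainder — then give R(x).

R(x) = −9

Step 1: lead(18x⁵ + 45x⁴ − 82x³ − 41x² + 55) ÷ lead(D) = 18x⁵ ÷ 2x² = 9x³. Subtract (9x³)·D = 18x⁵ + 45x⁴ − 72x³. Remainder: −10x³ − 41x² + 55.
Step 2: lead(−10x³ − 41x² + 55) ÷ lead(D) = −10x³ ÷ 2x² = −5x. Subtract (−5x)·D = −10x³ − 25x² + 40x. Remainder: −16x² − 40x + 55.
Step 3: lead(−16x² − 40x + 55) ÷ lead(D) = −16x² ÷ 2x² = −8. Subtract (−8)·D = −16x² − 40x + 64. Remainder: −9.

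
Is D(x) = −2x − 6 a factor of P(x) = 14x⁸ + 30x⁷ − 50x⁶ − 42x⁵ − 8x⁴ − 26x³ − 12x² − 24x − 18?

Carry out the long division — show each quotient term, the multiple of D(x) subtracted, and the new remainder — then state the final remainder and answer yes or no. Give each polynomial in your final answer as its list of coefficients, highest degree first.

Step 1: lead(14x⁸ + 30x⁷ − 50x⁶ − 42x⁵ − 8x⁴ − 26x³ − 12x² − 24x − 18) ÷ lead(D) = 14x⁸ ÷ −2x = −7x⁷. Subtract (−7x⁷)·D = 14x⁸ + 42x⁷. Remainder: −12x⁷ − 50x⁶ − 42x⁵ − 8x⁴ − 26x³ − 12x² − 24x − 18.
Step 2: lead(−12x⁷ − 50x⁶ − 42x⁵ − 8x⁴ − 26x³ − 12x² − 24x − 18) ÷ lead(D) = −12x⁷ ÷ −2x = 6x⁶. Subtract (6x⁶)·D = −12x⁷ − 36x⁶. Remainder: −14x⁶ − 42x⁵ − 8x⁴ − 26x³ − 12x² − 24x − 18.
Step 3: lead(−14x⁶ − 42x⁵ − 8x⁴ − 26x³ − 12x² − 24x − 18) ÷ lead(D) = −14x⁶ ÷ −2x = 7x⁵. Subtract (7x⁵)·D = −14x⁶ − 42x⁵. Remainder: −8x⁴ − 26x³ − 12x² − 24x − 18.
Step 4: lead(−8x⁴ − 26x³ − 12x² − 24x − 18) ÷ lead(D) = −8x⁴ ÷ −2x = 4x³. Subtract (4x³)·D = −8x⁴ − 24x³. Remainder: −2x³ − 12x² − 24x − 18.
Step 5: lead(−2x³ − 12x² − 24x − 18) ÷ lead(D) = −2x³ ÷ −2x = x². Subtract (x²)·D = −2x³ − 6x². Remainder: −6x² − 24x − 18.
Step 6: lead(−6x² − 24x − 18) ÷ lead(D) = −6x² ÷ −2x = 3x. Subtract (3x)·D = −6x² − 18x. Remainder: −6x − 18.
Step 7: lead(−6x − 18) ÷ lead(D) = −6x ÷ −2x = 3. Subtract (3)·D = −6x − 18. Remainder: 0.

R = [0], so D(x) is a factor of P(x). yes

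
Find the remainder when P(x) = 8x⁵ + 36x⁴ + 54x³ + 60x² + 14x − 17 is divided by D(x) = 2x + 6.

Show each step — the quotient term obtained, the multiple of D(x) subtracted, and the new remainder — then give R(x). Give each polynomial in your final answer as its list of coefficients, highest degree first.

Step 1: lead(8x⁵ + 36x⁴ + 54x³ + 60x² + 14x − 17) ÷ lead(D) = 8x⁵ ÷ 2x = 4x⁴. Subtract (4x⁴)·D = 8x⁵ + 24x⁴. Remainder: 12x⁴ + 54x³ + 60x² + 14x − 17.
Step 2: lead(12x⁴ + 54x³ + 60x² + 14x − 17) ÷ lead(D) = 12x⁴ ÷ 2x = 6x³. Subtract (6x³)·D = 12x⁴ + 36x³. Remainder: 18x³ + 60x² + 14x − 17.
Step 3: lead(18x³ + 60x² + 14x − 17) ÷ lead(D) = 18x³ ÷ 2x = 9x². Subtract (9x²)·D = 18x³ + 54x². Remainder: 6x² + 14x − 17.
Step 4: lead(6x² + 14x − 17) ÷ lead(D) = 6x² ÷ 2x = 3x. Subtract (3x)·D = 6x² + 18x. Remainder: −4x − 17.
Step 5: lead(−4x − 17) ÷ lead(D) = −4x ÷ 2x = −2. Subtract (−2)·D = −4x − 12. Remainder: −5.

R = [-5]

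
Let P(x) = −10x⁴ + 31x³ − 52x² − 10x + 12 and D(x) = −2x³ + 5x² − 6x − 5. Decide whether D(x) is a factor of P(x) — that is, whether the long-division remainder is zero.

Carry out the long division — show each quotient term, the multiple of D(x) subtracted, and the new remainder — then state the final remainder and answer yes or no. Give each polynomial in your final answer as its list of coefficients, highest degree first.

R = [-7, -3, -3], so D(x) is not a factor of P(x). no

Step 1: lead(−10x⁴ + 31x³ − 52x² − 10x + 12) ÷ lead(D) = −10x⁴ ÷ −2x³ = 5x. Subtract (5x)·D = −10x⁴ + 25x³ − 30x² − 25x. Remainder: 6x³ − 22x² + 15x + 12.
Step 2: lead(6x³ − 22x² + 15x + 12) ÷ lead(D) = 6x³ ÷ −2x³ = −3. Subtract (−3)·D = 6x³ − 15x² + 18x + 15. Remainder: −7x² − 3x − 3.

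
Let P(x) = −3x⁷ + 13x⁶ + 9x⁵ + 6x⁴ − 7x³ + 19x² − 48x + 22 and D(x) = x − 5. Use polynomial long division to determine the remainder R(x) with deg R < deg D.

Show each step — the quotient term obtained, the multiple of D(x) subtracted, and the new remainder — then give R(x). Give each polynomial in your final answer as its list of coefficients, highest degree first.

Step 1: lead(−3x⁷ + 13x⁶ + 9x⁵ + 6x⁴ − 7x³ + 19x² − 48x + 22) ÷ lead(D) = −3x⁷ ÷ x = −3x⁶. Subtract (−3x⁶)·D = −3x⁷ + 15x⁶. Remainder: −2x⁶ + 9x⁵ + 6x⁴ − 7x³ + 19x² − 48x + 22.
Step 2: lead(−2x⁶ + 9x⁵ + 6x⁴ − 7x³ + 19x² − 48x + 22) ÷ lead(D) = −2x⁶ ÷ x = −2x⁵. Subtract (−2x⁵)·D = −2x⁶ + 10x⁵. Remainder: −x⁵ + 6x⁴ − 7x³ + 19x² − 48x + 22.
Step 3: lead(−x⁵ + 6x⁴ − 7x³ + 19x² − 48x + 22) ÷ lead(D) = −x⁵ ÷ x = −x⁴. Subtract (−x⁴)·D = −x⁵ + 5x⁴. Remainder: x⁴ − 7x³ + 19x² − 48x + 22.
Step 4: lead(x⁴ − 7x³ + 19x² − 48x + 22) ÷ lead(D) = x⁴ ÷ x = x³. Subtract (x³)·D = x⁴ − 5x³. Remainder: −2x³ + 19x² − 48x + 22.
Step 5: lead(−2x³ + 19x² − 48x + 22) ÷ lead(D) = −2x³ ÷ x = −2x². Subtract (−2x²)·D = −2x³ + 10x². Remainder: 9x² − 48x + 22.
Step 6: lead(9x² − 48x + 22) ÷ lead(D) = 9x² ÷ x = 9x. Subtract (9x)·D = 9x² − 45x. Remainder: −3x + 22.
Step 7: lead(−3x + 22) ÷ lead(D) = −3x ÷ x = −3. Subtract (−3)·D = −3x + 15. Remainder: 7.

R = [7]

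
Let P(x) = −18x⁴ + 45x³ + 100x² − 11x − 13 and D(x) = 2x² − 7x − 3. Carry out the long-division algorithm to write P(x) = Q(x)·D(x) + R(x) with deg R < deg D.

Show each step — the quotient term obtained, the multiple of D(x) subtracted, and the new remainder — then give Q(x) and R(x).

Step 1: lead(−18x⁴ + 45x³ + 100x² − 11x − 13) ÷ lead(D) = −18x⁴ ÷ 2x² = −9x². Subtract (−9x²)·D = −18x⁴ + 63x³ + 27x². Remainder: −18x³ + 73x² − 11x − 13.
Step 2: lead(−18x³ + 73x² − 11x − 13) ÷ lead(D) = −18x³ ÷ 2x² = −9x. Subtract (−9x)·D = −18x³ + 63x² + 27x. Remainder: 10x² − 38x − 13.
Step 3: lead(10x² − 38x − 13) ÷ lead(D) = 10x² ÷ 2x² = 5. Subtract (5)·D = 10x² − 35x − 15. Remainder: −3x + 2.

Q(x) = −9x² − 9x + 5; R(x) = −3x + 2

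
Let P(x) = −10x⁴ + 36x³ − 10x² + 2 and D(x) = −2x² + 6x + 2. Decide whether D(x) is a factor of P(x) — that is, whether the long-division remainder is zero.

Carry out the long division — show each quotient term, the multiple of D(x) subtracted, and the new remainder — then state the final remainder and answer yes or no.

R(x) = 0, so D(x) is a factor of P(x). yes

Step 1: lead(−10x⁴ + 36x³ − 10x² + 2) ÷ lead(D) = −10x⁴ ÷ −2x² = 5x². Subtract (5x²)·D = −10x⁴ + 30x³ + 10x². Remainder: 6x³ − 20x² + 2.
Step 2: lead(6x³ − 20x² + 2) ÷ lead(D) = 6x³ ÷ −2x² = −3x. Subtract (−3x)·D = 6x³ − 18x² − 6x. Remainder: −2x² + 6x + 2.
Step 3: lead(−2x² + 6x + 2) ÷ lead(D) = −2x² ÷ −2x² = 1. Subtract (1)·D = −2x² + 6x + 2. Remainder: 0.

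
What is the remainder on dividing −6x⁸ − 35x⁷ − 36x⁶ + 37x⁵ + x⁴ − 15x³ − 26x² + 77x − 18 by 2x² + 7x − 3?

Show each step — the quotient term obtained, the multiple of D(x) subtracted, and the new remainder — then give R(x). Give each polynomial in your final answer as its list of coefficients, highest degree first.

Step 1: lead(−6x⁸ − 35x⁷ − 36x⁶ + 37x⁵ + x⁴ − 15x³ − 26x² + 77x − 18) ÷ lead(D) = −6x⁸ ÷ 2x² = −3x⁶. Subtract (−3x⁶)·D = −6x⁸ − 21x⁷ + 9x⁶. Remainder: −14x⁷ − 45x⁶ + 37x⁵ + x⁴ − 15x³ − 26x² + 77x − 18.
Step 2: lead(−14x⁷ − 45x⁶ + 37x⁵ + x⁴ − 15x³ − 26x² + 77x − 18) ÷ lead(D) = −14x⁷ ÷ 2x² = −7x⁵. Subtract (−7x⁵)·D = −14x⁷ − 49x⁶ + 21x⁵. Remainder: 4x⁶ + 16x⁵ + x⁴ − 15x³ − 26x² + 77x − 18.
Step 3: lead(4x⁶ + 16x⁵ + x⁴ − 15x³ − 26x² + 77x − 18) ÷ lead(D) = 4x⁶ ÷ 2x² = 2x⁴. Subtract (2x⁴)·D = 4x⁶ + 14x⁵ − 6x⁴. Remainder: 2x⁵ + 7x⁴ − 15x³ − 26x² + 77x − 18.
Step 4: lead(2x⁵ + 7x⁴ − 15x³ − 26x² + 77x − 18) ÷ lead(D) = 2x⁵ ÷ 2x² = x³. Subtract (x³)·D = 2x⁵ + 7x⁴ − 3x³. Remainder: −12x³ − 26x² + 77x − 18.
Step 5: lead(−12x³ − 26x² + 77x − 18) ÷ lead(D) = −12x³ ÷ 2x² = −6x. Subtract (−6x)·D = −12x³ − 42x² + 18x. Remainder: 16x² + 59x − 18.
Step 6: lead(16x² + 59x − 18) ÷ lead(D) = 16x² ÷ 2x² = 8. Subtract (8)·D = 16x² + 56x − 24. Remainder: 3x + 6.

R = [3, 6]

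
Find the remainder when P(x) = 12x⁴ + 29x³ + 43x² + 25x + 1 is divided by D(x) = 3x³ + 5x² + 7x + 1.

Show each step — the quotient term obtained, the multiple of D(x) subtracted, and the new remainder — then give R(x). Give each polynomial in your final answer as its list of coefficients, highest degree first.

R = [-2]

Step 1: lead(12x⁴ + 29x³ + 43x² + 25x + 1) ÷ lead(D) = 12x⁴ ÷ 3x³ = 4x. Subtract (4x)·D = 12x⁴ + 20x³ + 28x² + 4x. Remainder: 9x³ + 15x² + 21x + 1.
Step 2: lead(9x³ + 15x² + 21x + 1) ÷ lead(D) = 9x³ ÷ 3x³ = 3. Subtract (3)·D = 9x³ + 15x² + 21x + 3. Remainder: −2.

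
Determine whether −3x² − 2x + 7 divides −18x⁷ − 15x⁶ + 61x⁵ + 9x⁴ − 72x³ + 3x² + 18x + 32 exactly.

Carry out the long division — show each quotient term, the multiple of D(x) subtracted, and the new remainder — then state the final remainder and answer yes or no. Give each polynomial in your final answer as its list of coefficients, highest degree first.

Step 1: lead(−18x⁷ − 15x⁶ + 61x⁵ + 9x⁴ − 72x³ + 3x² + 18x + 32) ÷ lead(D) = −18x⁷ ÷ −3x² = 6x⁵. Subtract (6x⁵)·D = −18x⁷ − 12x⁶ + 42x⁵. Remainder: −3x⁶ + 19x⁵ + 9x⁴ − 72x³ + 3x² + 18x + 32.
Step 2: lead(−3x⁶ + 19x⁵ + 9x⁴ − 72x³ + 3x² + 18x + 32) ÷ lead(D) = −3x⁶ ÷ −3x² = x⁴. Subtract (x⁴)·D = −3x⁶ − 2x⁵ + 7x⁴. Remainder: 21x⁵ + 2x⁴ − 72x³ + 3x² + 18x + 32.
Step 3: lead(21x⁵ + 2x⁴ − 72x³ + 3x² + 18x + 32) ÷ lead(D) = 21x⁵ ÷ −3x² = −7x³. Subtract (−7x³)·D = 21x⁵ + 14x⁴ − 49x³. Remainder: −12x⁴ − 23x³ + 3x² + 18x + 32.
Step 4: lead(−12x⁴ − 23x³ + 3x² + 18x + 32) ÷ lead(D) = −12x⁴ ÷ −3x² = 4x². Subtract (4x²)·D = −12x⁴ − 8x³ + 28x². Remainder: −15x³ − 25x² + 18x + 32.
Step 5: lead(−15x³ − 25x² + 18x + 32) ÷ lead(D) = −15x³ ÷ −3x² = 5x. Subtract (5x)·D = −15x³ − 10x² + 35x. Remainder: −15x² − 17x + 32.
Step 6: lead(−15x² − 17x + 32) ÷ lead(D) = −15x² ÷ −3x² = 5. Subtract (5)·D = −15x² − 10x + 35. Remainder: −7x − 3.

R = [-7, -3], so D(x) is not a factor of P(x). no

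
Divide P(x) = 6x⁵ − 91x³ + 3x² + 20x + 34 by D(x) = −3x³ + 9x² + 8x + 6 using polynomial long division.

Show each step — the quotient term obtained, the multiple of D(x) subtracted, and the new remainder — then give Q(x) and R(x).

Step 1: lead(6x⁵ − 91x³ + 3x² + 20x + 34) ÷ lead(D) = 6x⁵ ÷ −3x³ = −2x². Subtract (−2x²)·D = 6x⁵ − 18x⁴ − 16x³ − 12x². Remainder: 18x⁴ − 75x³ + 15x² + 20x + 34.
Step 2: lead(18x⁴ − 75x³ + 15x² + 20x + 34) ÷ lead(D) = 18x⁴ ÷ −3x³ = −6x. Subtract (−6x)·D = 18x⁴ − 54x³ − 48x² − 36x. Remainder: −21x³ + 63x² + 56x + 34.
Step 3: lead(−21x³ + 63x² + 56x + 34) ÷ lead(D) = −21x³ ÷ −3x³ = 7. Subtract (7)·D = −21x³ + 63x² + 56x + 42. Remainder: −8.

Q(x) = −2x² − 6x + 7; R(x) = −8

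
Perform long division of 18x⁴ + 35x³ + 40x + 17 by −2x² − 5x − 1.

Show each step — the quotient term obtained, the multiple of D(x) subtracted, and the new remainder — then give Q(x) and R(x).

Step 1: lead(18x⁴ + 35x³ + 40x + 17) ÷ lead(D) = 18x⁴ ÷ −2x² = −9x². Subtract (−9x²)·D = 18x⁴ + 45x³ + 9x². Remainder: −10x³ − 9x² + 40x + 17.
Step 2: lead(−10x³ − 9x² + 40x + 17) ÷ lead(D) = −10x³ ÷ −2x² = 5x. Subtract (5x)·D = −10x³ − 25x² − 5x. Remainder: 16x² + 45x + 17.
Step 3: lead(16x² + 45x + 17) ÷ lead(D) = 16x² ÷ −2x² = −8. Subtract (−8)·D = 16x² + 40x + 8. Remainder: 5x + 9.

Q(x) = −9x² + 5x − 8; R(x) = 5x + 9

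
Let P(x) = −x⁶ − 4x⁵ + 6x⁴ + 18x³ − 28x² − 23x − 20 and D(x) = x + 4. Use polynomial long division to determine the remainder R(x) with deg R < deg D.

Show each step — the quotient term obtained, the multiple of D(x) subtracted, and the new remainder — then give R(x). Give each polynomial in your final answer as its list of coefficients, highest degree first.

R = [8]

Step 1: lead(−x⁶ − 4x⁵ + 6x⁴ + 18x³ − 28x² − 23x − 20) ÷ lead(D) = −x⁶ ÷ x = −x⁵. Subtract (−x⁵)·D = −x⁶ − 4x⁵. Remainder: 6x⁴ + 18x³ − 28x² − 23x − 20.
Step 2: lead(6x⁴ + 18x³ − 28x² − 23x − 20) ÷ lead(D) = 6x⁴ ÷ x = 6x³. Subtract (6x³)·D = 6x⁴ + 24x³. Remainder: −6x³ − 28x² − 23x − 20.
Step 3: lead(−6x³ − 28x² − 23x − 20) ÷ lead(D) = −6x³ ÷ x = −6x². Subtract (−6x²)·D = −6x³ − 24x². Remainder: −4x² − 23x − 20.
Step 4: lead(−4x² − 23x − 20) ÷ lead(D) = −4x² ÷ x = −4x. Subtract (−4x)·D = −4x² − 16x. Remainder: −7x − 20.
Step 5: lead(−7x − 20) ÷ lead(D) = −7x ÷ x = −7. Subtract (−7)·D = −7x − 28. Remainder: 8.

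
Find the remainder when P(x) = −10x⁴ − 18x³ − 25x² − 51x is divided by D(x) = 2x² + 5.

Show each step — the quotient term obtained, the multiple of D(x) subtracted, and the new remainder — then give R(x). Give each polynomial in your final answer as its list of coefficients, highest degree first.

Step 1: lead(−10x⁴ − 18x³ − 25x² − 51x) ÷ lead(D) = −10x⁴ ÷ 2x² = −5x². Subtract (−5x²)·D = −10x⁴ − 25x². Remainder: −18x³ − 51x.
Step 2: lead(−18x³ − 51x) ÷ lead(D) = −18x³ ÷ 2x² = −9x. Subtract (−9x)·D = −18x³ − 45x. Remainder: −6x.

R = [-6, 0]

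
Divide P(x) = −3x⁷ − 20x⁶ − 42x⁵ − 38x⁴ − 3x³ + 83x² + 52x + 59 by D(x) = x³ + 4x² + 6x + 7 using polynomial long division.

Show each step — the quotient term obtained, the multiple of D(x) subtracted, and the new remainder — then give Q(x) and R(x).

Step 1: lead(−3x⁷ − 20x⁶ − 42x⁵ − 38x⁴ − 3x³ + 83x² + 52x + 59) ÷ lead(D) = −3x⁷ ÷ x³ = −3x⁴. Subtract (−3x⁴)·D = −3x⁷ − 12x⁶ − 18x⁵ − 21x⁴. Remainder: −8x⁶ − 24x⁵ − 17x⁴ − 3x³ + 83x² + 52x + 59.
Step 2: lead(−8x⁶ − 24x⁵ − 17x⁴ − 3x³ + 83x² + 52x + 59) ÷ lead(D) = −8x⁶ ÷ x³ = −8x³. Subtract (−8x³)·D = −8x⁶ − 32x⁵ − 48x⁴ − 56x³. Remainder: 8x⁵ + 31x⁴ + 53x³ + 83x² + 52x + 59.
Step 3: lead(8x⁵ + 31x⁴ + 53x³ + 83x² + 52x + 59) ÷ lead(D) = 8x⁵ ÷ x³ = 8x². Subtract (8x²)·D = 8x⁵ + 32x⁴ + 48x³ + 56x². Remainder: −x⁴ + 5x³ + 27x² + 52x + 59.
Step 4: lead(−x⁴ + 5x³ + 27x² + 52x + 59) ÷ lead(D) = −x⁴ ÷ x³ = −x. Subtract (−x)·D = −x⁴ − 4x³ − 6x² − 7x. Remainder: 9x³ + 33x² + 59x + 59.
Step 5: lead(9x³ + 33x² + 59x + 59) ÷ lead(D) = 9x³ ÷ x³ = 9. Subtract (9)·D = 9x³ + 36x² + 54x + 63. Remainder: −3x² + 5x − 4.

Q(x) = −3x⁴ − 8x³ + 8x² − x + 9; R(x) = −3x² + 5x − 4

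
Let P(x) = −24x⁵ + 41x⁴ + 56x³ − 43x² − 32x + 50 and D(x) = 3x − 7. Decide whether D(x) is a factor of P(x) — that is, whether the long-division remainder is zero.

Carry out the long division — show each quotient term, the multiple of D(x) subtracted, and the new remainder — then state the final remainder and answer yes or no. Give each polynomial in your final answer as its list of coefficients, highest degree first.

Step 1: lead(−24x⁵ + 41x⁴ + 56x³ − 43x² − 32x + 50) ÷ lead(D) = −24x⁵ ÷ 3x = −8x⁴. Subtract (−8x⁴)·D = −24x⁵ + 56x⁴. Remainder: −15x⁴ + 56x³ − 43x² − 32x + 50.
Step 2: lead(−15x⁴ + 56x³ − 43x² − 32x + 50) ÷ lead(D) = −15x⁴ ÷ 3x = −5x³. Subtract (−5x³)·D = −15x⁴ + 35x³. Remainder: 21x³ − 43x² − 32x + 50.
Step 3: lead(21x³ − 43x² − 32x + 50) ÷ lead(D) = 21x³ ÷ 3x = 7x². Subtract (7x²)·D = 21x³ − 49x². Remainder: 6x² − 32x + 50.
Step 4: lead(6x² − 32x + 50) ÷ lead(D) = 6x² ÷ 3x = 2x. Subtract (2x)·D = 6x² − 14x. Remainder: −18x + 50.
Step 5: lead(−18x + 50) ÷ lead(D) = −18x ÷ 3x = −6. Subtract (−6)·D = −18x + 42. Remainder: 8.

R = [8], so D(x) is not a factor of P(x). no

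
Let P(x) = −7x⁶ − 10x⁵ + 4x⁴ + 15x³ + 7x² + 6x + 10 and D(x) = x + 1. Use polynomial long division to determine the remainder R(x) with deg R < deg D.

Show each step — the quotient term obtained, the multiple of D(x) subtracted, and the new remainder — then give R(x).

Step 1: lead(−7x⁶ − 10x⁵ + 4x⁴ + 15x³ + 7x² + 6x + 10) ÷ lead(D) = −7x⁶ ÷ x = −7x⁵. Subtract (−7x⁵)·D = −7x⁶ − 7x⁵. Remainder: −3x⁵ + 4x⁴ + 15x³ + 7x² + 6x + 10.
Step 2: lead(−3x⁵ + 4x⁴ + 15x³ + 7x² + 6x + 10) ÷ lead(D) = −3x⁵ ÷ x = −3x⁴. Subtract (−3x⁴)·D = −3x⁵ − 3x⁴. Remainder: 7x⁴ + 15x³ + 7x² + 6x + 10.
Step 3: lead(7x⁴ + 15x³ + 7x² + 6x + 10) ÷ lead(D) = 7x⁴ ÷ x = 7x³. Subtract (7x³)·D = 7x⁴ + 7x³. Remainder: 8x³ + 7x² + 6x + 10.
Step 4: lead(8x³ + 7x² + 6x + 10) ÷ lead(D) = 8x³ ÷ x = 8x². Subtract (8x²)·D = 8x³ + 8x². Remainder: −x² + 6x + 10.
Step 5: lead(−x² + 6x + 10) ÷ lead(D) = −x² ÷ x = −x. Subtract (−x)·D = −x² − x. Remainder: 7x + 10.
Step 6: lead(7x + 10) ÷ lead(D) = 7x ÷ x = 7. Subtract (7)·D = 7x + 7. Remainder: 3.

R(x) = 3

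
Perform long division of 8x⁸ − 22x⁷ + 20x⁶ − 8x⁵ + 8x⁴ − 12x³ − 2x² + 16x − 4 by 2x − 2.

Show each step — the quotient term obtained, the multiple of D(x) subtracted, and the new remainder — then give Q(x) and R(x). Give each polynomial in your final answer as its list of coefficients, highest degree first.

Step 1: lead(8x⁸ − 22x⁷ + 20x⁶ − 8x⁵ + 8x⁴ − 12x³ − 2x² + 16x − 4) ÷ lead(D) = 8x⁸ ÷ 2x = 4x⁷. Subtract (4x⁷)·D = 8x⁸ − 8x⁷. Remainder: −14x⁷ + 20x⁶ − 8x⁵ + 8x⁴ − 12x³ − 2x² + 16x − 4.
Step 2: lead(−14x⁷ + 20x⁶ − 8x⁵ + 8x⁴ − 12x³ − 2x² + 16x − 4) ÷ lead(D) = −14x⁷ ÷ 2x = −7x⁶. Subtract (−7x⁶)·D = −14x⁷ + 14x⁶. Remainder: 6x⁶ − 8x⁵ + 8x⁴ − 12x³ − 2x² + 16x − 4.
Step 3: lead(6x⁶ − 8x⁵ + 8x⁴ − 12x³ − 2x² + 16x − 4) ÷ lead(D) = 6x⁶ ÷ 2x = 3x⁵. Subtract (3x⁵)·D = 6x⁶ − 6x⁵. Remainder: −2x⁵ + 8x⁴ − 12x³ − 2x² + 16x − 4.
Step 4: lead(−2x⁵ + 8x⁴ − 12x³ − 2x² + 16x − 4) ÷ lead(D) = −2x⁵ ÷ 2x = −x⁴. Subtract (−x⁴)·D = −2x⁵ + 2x⁴. Remainder: 6x⁴ − 12x³ − 2x² + 16x − 4.
Step 5: lead(6x⁴ − 12x³ − 2x² + 16x − 4) ÷ lead(D) = 6x⁴ ÷ 2x = 3x³. Subtract (3x³)·D = 6x⁴ − 6x³. Remainder: −6x³ − 2x² + 16x − 4.
Step 6: lead(−6x³ − 2x² + 16x − 4) ÷ lead(D) = −6x³ ÷ 2x = −3x². Subtract (−3x²)·D = −6x³ + 6x². Remainder: −8x² + 16x − 4.
Step 7: lead(−8x² + 16x − 4) ÷ lead(D) = −8x² ÷ 2x = −4x. Subtract (−4x)·D = −8x² + 8x. Remainder: 8x − 4.
Step 8: lead(8x − 4) ÷ lead(D) = 8x ÷ 2x = 4. Subtract (4)·D = 8x − 8. Remainder: 4.

Q = [4, -7, 3, -1, 3, -3, -4, 4]; R = [4]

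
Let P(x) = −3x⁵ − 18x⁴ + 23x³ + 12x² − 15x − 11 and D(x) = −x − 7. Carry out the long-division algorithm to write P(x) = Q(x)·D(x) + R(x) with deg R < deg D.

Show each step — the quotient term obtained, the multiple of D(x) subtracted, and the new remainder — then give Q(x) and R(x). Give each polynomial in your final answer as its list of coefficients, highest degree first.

Step 1: lead(−3x⁵ − 18x⁴ + 23x³ + 12x² − 15x − 11) ÷ lead(D) = −3x⁵ ÷ −x = 3x⁴. Subtract (3x⁴)·D = −3x⁵ − 21x⁴. Remainder: 3x⁴ + 23x³ + 12x² − 15x − 11.
Step 2: lead(3x⁴ + 23x³ + 12x² − 15x − 11) ÷ lead(D) = 3x⁴ ÷ −x = −3x³. Subtract (−3x³)·D = 3x⁴ + 21x³. Remainder: 2x³ + 12x² − 15x − 11.
Step 3: lead(2x³ + 12x² − 15x − 11) ÷ lead(D) = 2x³ ÷ −x = −2x². Subtract (−2x²)·D = 2x³ + 14x². Remainder: −2x² − 15x − 11.
Step 4: lead(−2x² − 15x − 11) ÷ lead(D) = −2x² ÷ −x = 2x. Subtract (2x)·D = −2x² − 14x. Remainder: −x − 11.
Step 5: lead(−x − 11) ÷ lead(D) = −x ÷ −x = 1. Subtract (1)·D = −x − 7. Remainder: −4.

Q = [3, -3, -2, 2, 1]; R = [-4]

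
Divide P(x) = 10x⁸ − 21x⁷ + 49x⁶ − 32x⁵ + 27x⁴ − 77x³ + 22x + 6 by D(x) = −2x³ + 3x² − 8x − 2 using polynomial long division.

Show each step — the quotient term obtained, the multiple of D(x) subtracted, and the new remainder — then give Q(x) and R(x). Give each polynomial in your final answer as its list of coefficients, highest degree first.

Q = [-5, 3, 0, 9, -3, -2]; R = [2]

Step 1: lead(10x⁸ − 21x⁷ + 49x⁶ − 32x⁵ + 27x⁴ − 77x³ + 22x + 6) ÷ lead(D) = 10x⁸ ÷ −2x³ = −5x⁵. Subtract (−5x⁵)·D = 10x⁸ − 15x⁷ + 40x⁶ + 10x⁵. Remainder: −6x⁷ + 9x⁶ − 42x⁵ + 27x⁴ − 77x³ + 22x + 6.
Step 2: lead(−6x⁷ + 9x⁶ − 42x⁵ + 27x⁴ − 77x³ + 22x + 6) ÷ lead(D) = −6x⁷ ÷ −2x³ = 3x⁴. Subtract (3x⁴)·D = −6x⁷ + 9x⁶ − 24x⁵ − 6x⁴. Remainder: −18x⁵ + 33x⁴ − 77x³ + 22x + 6.
Step 3: lead(−18x⁵ + 33x⁴ − 77x³ + 22x + 6) ÷ lead(D) = −18x⁵ ÷ −2x³ = 9x². Subtract (9x²)·D = −18x⁵ + 27x⁴ − 72x³ − 18x². Remainder: 6x⁴ − 5x³ + 18x² + 22x + 6.
Step 4: lead(6x⁴ − 5x³ + 18x² + 22x + 6) ÷ lead(D) = 6x⁴ ÷ −2x³ = −3x. Subtract (−3x)·D = 6x⁴ − 9x³ + 24x² + 6x. Remainder: 4x³ − 6x² + 16x + 6.
Step 5: lead(4x³ − 6x² + 16x + 6) ÷ lead(D) = 4x³ ÷ −2x³ = −2. Subtract (−2)·D = 4x³ − 6x² + 16x + 4. Remainder: 2.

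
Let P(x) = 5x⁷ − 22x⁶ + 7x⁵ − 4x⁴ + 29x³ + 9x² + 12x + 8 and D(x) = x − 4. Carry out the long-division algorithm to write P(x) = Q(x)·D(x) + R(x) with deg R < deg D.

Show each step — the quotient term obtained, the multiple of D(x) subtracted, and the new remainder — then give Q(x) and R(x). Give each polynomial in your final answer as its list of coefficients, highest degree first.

Q = [5, -2, -1, -8, -3, -3, 0]; R = [8]

Step 1: lead(5x⁷ − 22x⁶ + 7x⁵ − 4x⁴ + 29x³ + 9x² + 12x + 8) ÷ lead(D) = 5x⁷ ÷ x = 5x⁶. Subtract (5x⁶)·D = 5x⁷ − 20x⁶. Remainder: −2x⁶ + 7x⁵ − 4x⁴ + 29x³ + 9x² + 12x + 8.
Step 2: lead(−2x⁶ + 7x⁵ − 4x⁴ + 29x³ + 9x² + 12x + 8) ÷ lead(D) = −2x⁶ ÷ x = −2x⁵. Subtract (−2x⁵)·D = −2x⁶ + 8x⁵. Remainder: −x⁵ − 4x⁴ + 29x³ + 9x² + 12x + 8.
Step 3: lead(−x⁵ − 4x⁴ + 29x³ + 9x² + 12x + 8) ÷ lead(D) = −x⁵ ÷ x = −x⁴. Subtract (−x⁴)·D = −x⁵ + 4x⁴. Remainder: −8x⁴ + 29x³ + 9x² + 12x + 8.
Step 4: lead(−8x⁴ + 29x³ + 9x² + 12x + 8) ÷ lead(D) = −8x⁴ ÷ x = −8x³. Subtract (−8x³)·D = −8x⁴ + 32x³. Remainder: −3x³ + 9x² + 12x + 8.
Step 5: lead(−3x³ + 9x² + 12x + 8) ÷ lead(D) = −3x³ ÷ x = −3x². Subtract (−3x²)·D = −3x³ + 12x². Remainder: −3x² + 12x + 8.
Step 6: lead(−3x² + 12x + 8) ÷ lead(D) = −3x² ÷ x = −3x. Subtract (−3x)·D = −3x² + 12x. Remainder: 8.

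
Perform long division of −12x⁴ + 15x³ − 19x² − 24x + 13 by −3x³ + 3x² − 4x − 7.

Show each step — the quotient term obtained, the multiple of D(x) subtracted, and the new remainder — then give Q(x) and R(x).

Q(x) = 4x − 1; R(x) = 6

Step 1: lead(−12x⁴ + 15x³ − 19x² − 24x + 13) ÷ lead(D) = −12x⁴ ÷ −3x³ = 4x. Subtract (4x)·D = −12x⁴ + 12x³ − 16x² − 28x. Remainder: 3x³ − 3x² + 4x + 13.
Step 2: lead(3x³ − 3x² + 4x + 13) ÷ lead(D) = 3x³ ÷ −3x³ = −1. Subtract (−1)·D = 3x³ − 3x² + 4x + 7. Remainder: 6.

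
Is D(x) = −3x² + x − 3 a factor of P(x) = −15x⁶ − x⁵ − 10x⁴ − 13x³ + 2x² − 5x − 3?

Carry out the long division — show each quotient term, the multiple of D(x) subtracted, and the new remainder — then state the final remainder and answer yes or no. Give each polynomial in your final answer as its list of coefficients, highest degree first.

R = [0], so D(x) is a factor of P(x). yes

Step 1: lead(−15x⁶ − x⁵ − 10x⁴ − 13x³ + 2x² − 5x − 3) ÷ lead(D) = −15x⁶ ÷ −3x² = 5x⁴. Subtract (5x⁴)·D = −15x⁶ + 5x⁵ − 15x⁴. Remainder: −6x⁵ + 5x⁴ − 13x³ + 2x² − 5x − 3.
Step 2: lead(−6x⁵ + 5x⁴ − 13x³ + 2x² − 5x − 3) ÷ lead(D) = −6x⁵ ÷ −3x² = 2x³. Subtract (2x³)·D = −6x⁵ + 2x⁴ − 6x³. Remainder: 3x⁴ − 7x³ + 2x² − 5x − 3.
Step 3: lead(3x⁴ − 7x³ + 2x² − 5x − 3) ÷ lead(D) = 3x⁴ ÷ −3x² = −x². Subtract (−x²)·D = 3x⁴ − x³ + 3x². Remainder: −6x³ − x² − 5x − 3.
Step 4: lead(−6x³ − x² − 5x − 3) ÷ lead(D) = −6x³ ÷ −3x² = 2x. Subtract (2x)·D = −6x³ + 2x² − 6x. Remainder: −3x² + x − 3.
Step 5: lead(−3x² + x − 3) ÷ lead(D) = −3x² ÷ −3x² = 1. Subtract (1)·D = −3x² + x − 3. Remainder: 0.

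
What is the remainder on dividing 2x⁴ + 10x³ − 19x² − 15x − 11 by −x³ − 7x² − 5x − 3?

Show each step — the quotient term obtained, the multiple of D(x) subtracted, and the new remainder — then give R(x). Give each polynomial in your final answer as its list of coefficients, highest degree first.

R = [-1, -1, 1]

Step 1: lead(2x⁴ + 10x³ − 19x² − 15x − 11) ÷ lead(D) = 2x⁴ ÷ −x³ = −2x. Subtract (−2x)·D = 2x⁴ + 14x³ + 10x² + 6x. Remainder: −4x³ − 29x² − 21x − 11.
Step 2: lead(−4x³ − 29x² − 21x − 11) ÷ lead(D) = −4x³ ÷ −x³ = 4. Subtract (4)·D = −4x³ − 28x² − 20x − 12. Remainder: −x² − x + 1.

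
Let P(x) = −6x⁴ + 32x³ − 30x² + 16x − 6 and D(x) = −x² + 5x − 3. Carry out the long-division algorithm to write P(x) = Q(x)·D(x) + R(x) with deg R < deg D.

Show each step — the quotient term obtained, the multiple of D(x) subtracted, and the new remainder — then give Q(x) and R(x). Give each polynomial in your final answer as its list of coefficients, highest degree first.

Q = [6, -2, 2]; R = [0]

Step 1: lead(−6x⁴ + 32x³ − 30x² + 16x − 6) ÷ lead(D) = −6x⁴ ÷ −x² = 6x². Subtract (6x²)·D = −6x⁴ + 30x³ − 18x². Remainder: 2x³ − 12x² + 16x − 6.
Step 2: lead(2x³ − 12x² + 16x − 6) ÷ lead(D) = 2x³ ÷ −x² = −2x. Subtract (−2x)·D = 2x³ − 10x² + 6x. Remainder: −2x² + 10x − 6.
Step 3: lead(−2x² + 10x − 6) ÷ lead(D) = −2x² ÷ −x² = 2. Subtract (2)·D = −2x² + 10x − 6. Remainder: 0.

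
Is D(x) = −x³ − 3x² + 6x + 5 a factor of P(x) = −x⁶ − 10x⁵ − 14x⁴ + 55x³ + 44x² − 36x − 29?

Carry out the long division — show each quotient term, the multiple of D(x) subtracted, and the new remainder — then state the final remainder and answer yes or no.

R(x) = −x − 4, so D(x) is not a factor of P(x). no

Step 1: lead(−x⁶ − 10x⁵ − 14x⁴ + 55x³ + 44x² − 36x − 29) ÷ lead(D) = −x⁶ ÷ −x³ = x³. Subtract (x³)·D = −x⁶ − 3x⁵ + 6x⁴ + 5x³. Remainder: −7x⁵ − 20x⁴ + 50x³ + 44x² − 36x − 29.
Step 2: lead(−7x⁵ − 20x⁴ + 50x³ + 44x² − 36x − 29) ÷ lead(D) = −7x⁵ ÷ −x³ = 7x². Subtract (7x²)·D = −7x⁵ − 21x⁴ + 42x³ + 35x². Remainder: x⁴ + 8x³ + 9x² − 36x − 29.
Step 3: lead(x⁴ + 8x³ + 9x² − 36x − 29) ÷ lead(D) = x⁴ ÷ −x³ = −x. Subtract (−x)·D = x⁴ + 3x³ − 6x² − 5x. Remainder: 5x³ + 15x² − 31x − 29.
Step 4: lead(5x³ + 15x² − 31x − 29) ÷ lead(D) = 5x³ ÷ −x³ = −5. Subtract (−5)·D = 5x³ + 15x² − 30x − 25. Remainder: −x − 4.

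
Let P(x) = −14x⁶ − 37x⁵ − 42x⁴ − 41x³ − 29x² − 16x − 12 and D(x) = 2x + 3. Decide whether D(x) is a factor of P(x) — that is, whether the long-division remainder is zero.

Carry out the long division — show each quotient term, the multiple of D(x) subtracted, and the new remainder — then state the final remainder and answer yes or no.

Step 1: lead(−14x⁶ − 37x⁵ − 42x⁴ − 41x³ − 29x² − 16x − 12) ÷ lead(D) = −14x⁶ ÷ 2x = −7x⁵. Subtract (−7x⁵)·D = −14x⁶ − 21x⁵. Remainder: −16x⁵ − 42x⁴ − 41x³ − 29x² − 16x − 12.
Step 2: lead(−16x⁵ − 42x⁴ − 41x³ − 29x² − 16x − 12) ÷ lead(D) = −16x⁵ ÷ 2x = −8x⁴. Subtract (−8x⁴)·D = −16x⁵ − 24x⁴. Remainder: −18x⁴ − 41x³ − 29x² − 16x − 12.
Step 3: lead(−18x⁴ − 41x³ − 29x² − 16x − 12) ÷ lead(D) = −18x⁴ ÷ 2x = −9x³. Subtract (−9x³)·D = −18x⁴ − 27x³. Remainder: −14x³ − 29x² − 16x − 12.
Step 4: lead(−14x³ − 29x² − 16x − 12) ÷ lead(D) = −14x³ ÷ 2x = −7x². Subtract (−7x²)·D = −14x³ − 21x². Remainder: −8x² − 16x − 12.
Step 5: lead(−8x² − 16x − 12) ÷ lead(D) = −8x² ÷ 2x = −4x. Subtract (−4x)·D = −8x² − 12x. Remainder: −4x − 12.
Step 6: lead(−4x − 12) ÷ lead(D) = −4x ÷ 2x = −2. Subtract (−2)·D = −4x − 6. Remainder: −6.

R(x) = −6, so D(x) is not a factor of P(x). no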